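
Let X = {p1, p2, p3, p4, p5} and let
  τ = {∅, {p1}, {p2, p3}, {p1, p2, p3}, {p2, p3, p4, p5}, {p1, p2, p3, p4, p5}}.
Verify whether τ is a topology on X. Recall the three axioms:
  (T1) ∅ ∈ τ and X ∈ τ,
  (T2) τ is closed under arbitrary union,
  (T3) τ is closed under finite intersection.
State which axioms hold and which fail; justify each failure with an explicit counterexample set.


τ IS a topology on X.

Axiom (T1): ∅ ∈ τ? Yes; X ∈ τ? Yes.
Axiom (T2/T3): check pairwise unions and intersections of members of τ.
All pairwise intersections and unions checked — each lies in τ. Therefore τ satisfies (T1), (T2), (T3): it IS a topology on X.


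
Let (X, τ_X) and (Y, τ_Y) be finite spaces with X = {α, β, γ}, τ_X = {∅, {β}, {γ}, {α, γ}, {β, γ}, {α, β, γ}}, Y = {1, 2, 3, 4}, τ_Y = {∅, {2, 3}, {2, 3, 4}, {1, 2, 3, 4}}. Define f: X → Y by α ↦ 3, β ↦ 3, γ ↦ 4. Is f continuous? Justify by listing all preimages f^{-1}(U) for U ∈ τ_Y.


f is NOT continuous.

Compute f^{-1}(U) for each U ∈ τ_Y:
  U = ∅: f^{-1}(U) = ∅ ∈ τ_X ✓.
  U = {2, 3}: f^{-1}(U) = {α, β} ∉ τ_X ✗.
  U = {2, 3, 4}: f^{-1}(U) = {α, β, γ} ∈ τ_X ✓.
  U = {1, 2, 3, 4}: f^{-1}(U) = {α, β, γ} ∈ τ_X ✓.
Found U = {2, 3} with f^{-1}(U) = {α, β} not in τ_X. Therefore f is NOT continuous.


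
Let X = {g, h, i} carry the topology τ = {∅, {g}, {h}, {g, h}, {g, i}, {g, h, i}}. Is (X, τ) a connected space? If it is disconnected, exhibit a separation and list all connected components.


(X, τ) is disconnected; components = [{h}, {g, i}].

Find clopen sets (U ∈ τ with X ∖ U ∈ τ):
  U = ∅, X ∖ U = {g, h, i} — both open, so U is clopen.
  U = {h}, X ∖ U = {g, i} — both open, so U is clopen.
  U = {g, i}, X ∖ U = {h} — both open, so U is clopen.
  U = {g, h, i}, X ∖ U = ∅ — both open, so U is clopen.
Nontrivial clopen(s) exist: e.g. {g, i}. So (X, τ) is disconnected.
Compute connected components by grouping points that agree on all clopens:
  component: {h}
  component: {g, i}


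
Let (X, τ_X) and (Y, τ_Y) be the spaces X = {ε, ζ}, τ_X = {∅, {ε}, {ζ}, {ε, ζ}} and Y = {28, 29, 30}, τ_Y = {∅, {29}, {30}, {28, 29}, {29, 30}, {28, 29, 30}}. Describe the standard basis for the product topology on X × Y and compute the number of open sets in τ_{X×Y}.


Basis B = {∅ × ∅, {ε} × {29}, {ε} × {30}, {ζ} × {29}, {ζ} × {30}, {ε} × {28, 29}, {ε} × {29, 30}, {ε, ζ} × {29}, {ε, ζ} × {30}, {ζ} × {28, 29}, {ζ} × {29, 30}, {ε} × {28, 29, 30}, {ζ} × {28, 29, 30}, {ε, ζ} × {28, 29}, {ε, ζ} × {29, 30}, {ε, ζ} × {28, 29, 30}}; |τ_{X×Y}| = 36.

Enumerate products U × V with U ∈ τ_X, V ∈ τ_Y (deduplicated):
  ∅ × ∅ = {} (∅)
  {ε} × {29} = {(ε,29)}
  {ε} × {30} = {(ε,30)}
  {ζ} × {29} = {(ζ,29)}
  {ζ} × {30} = {(ζ,30)}
  {ε} × {28, 29} = {(ε,28), (ε,29)}
  {ε} × {29, 30} = {(ε,29), (ε,30)}
  {ε, ζ} × {29} = {(ε,29), (ζ,29)}
  {ε, ζ} × {30} = {(ε,30), (ζ,30)}
  {ζ} × {28, 29} = {(ζ,28), (ζ,29)}
  {ζ} × {29, 30} = {(ζ,29), (ζ,30)}
  {ε} × {28, 29, 30} = {(ε,28), (ε,29), (ε,30)}
  {ζ} × {28, 29, 30} = {(ζ,28), (ζ,29), (ζ,30)}
  {ε, ζ} × {28, 29} = {(ε,28), (ε,29), (ζ,28), (ζ,29)}
  {ε, ζ} × {29, 30} = {(ε,29), (ε,30), (ζ,29), (ζ,30)}
  {ε, ζ} × {28, 29, 30} = {(ε,28), (ε,29), (ε,30), (ζ,28), (ζ,29), (ζ,30)}
These 16 distinct sets form the basis B.
Close under arbitrary unions to get τ_{X×Y}; counting gives |τ_{X×Y}| = 36.


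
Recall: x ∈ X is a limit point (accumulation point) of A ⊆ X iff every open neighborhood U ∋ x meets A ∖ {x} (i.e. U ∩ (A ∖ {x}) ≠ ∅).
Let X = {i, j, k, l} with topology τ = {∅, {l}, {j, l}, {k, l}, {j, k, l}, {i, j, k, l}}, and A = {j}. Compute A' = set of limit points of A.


A' = {i}

For each x ∈ X, list the open sets U ∈ τ with x ∈ U, then check whether U ∩ (A ∖ {x}) ≠ ∅ for every such U.
  x = i: opens ∋ x are {i, j, k, l}; each meets A ∖ {i}, so x IS a limit point.
  x = j: open {j, l} ∋ x has {j, l} ∩ (A ∖ {j}) = ∅, so x is NOT a limit point.
  x = k: open {k, l} ∋ x has {k, l} ∩ (A ∖ {k}) = ∅, so x is NOT a limit point.
  x = l: open {l} ∋ x has {l} ∩ (A ∖ {l}) = ∅, so x is NOT a limit point.
Collecting: A' = {i}.


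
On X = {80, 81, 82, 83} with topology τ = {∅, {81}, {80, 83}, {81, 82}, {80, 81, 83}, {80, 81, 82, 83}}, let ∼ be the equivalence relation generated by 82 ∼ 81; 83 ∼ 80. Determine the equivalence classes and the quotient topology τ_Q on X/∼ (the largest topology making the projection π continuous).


X/∼ = {[80=83], [81=82]}; |τ_Q| = 4.

Equivalence classes: [80=83], [81=82].
Quotient map π: X → X/∼ sends 80 ↦ [80=83], 81 ↦ [81=82], 82 ↦ [81=82], 83 ↦ [80=83].
For each subset V ⊆ X/∼, compute π^{-1}(V) ⊆ X and check whether π^{-1}(V) ∈ τ. V is open in τ_Q iff π^{-1}(V) ∈ τ.
  V = {}: π^{-1}(V) = ∅ ∈ τ ✓.
  V = {[80=83]}: π^{-1}(V) = {80, 83} ∈ τ ✓.
  V = {[81=82]}: π^{-1}(V) = {81, 82} ∈ τ ✓.
  V = {[80=83], [81=82]}: π^{-1}(V) = {80, 81, 82, 83} ∈ τ ✓.
Open sets in the quotient: τ_Q = {{}, {[80=83]}, {[81=82]}, {[80=83], [81=82]}} (4 elements).


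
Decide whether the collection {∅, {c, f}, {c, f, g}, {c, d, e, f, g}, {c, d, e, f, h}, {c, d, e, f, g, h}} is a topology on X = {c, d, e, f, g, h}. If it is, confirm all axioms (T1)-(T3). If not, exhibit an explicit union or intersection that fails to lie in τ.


τ is NOT a topology on X.

Axiom (T1): ∅ ∈ τ? Yes; X ∈ τ? Yes.
Axiom (T2/T3): check pairwise unions and intersections of members of τ.
Counterexample for (T3): {c, d, e, f, g} ∩ {c, d, e, f, h} = {c, d, e, f} ∉ τ. Therefore τ is NOT a topology.


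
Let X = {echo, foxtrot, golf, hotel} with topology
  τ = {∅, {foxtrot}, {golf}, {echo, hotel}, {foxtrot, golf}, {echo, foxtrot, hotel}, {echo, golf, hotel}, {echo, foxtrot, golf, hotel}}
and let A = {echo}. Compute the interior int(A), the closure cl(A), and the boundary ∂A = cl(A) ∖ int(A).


int(A) = ∅, cl(A) = {echo, hotel}, ∂A = {echo, hotel}.

Closed sets in (X, τ) are complements of opens:
  closed(X, τ) = {∅, {foxtrot}, {golf}, {echo, hotel}, {foxtrot, golf}, {echo, foxtrot, hotel}, {echo, golf, hotel}, {echo, foxtrot, golf, hotel}}.
int(A) = ⋃ {U ∈ τ : U ⊆ A}. Opens contained in A: ∅.
Taking the union of these: int(A) = ∅.
cl(A) = ⋂ {C closed : A ⊆ C}. Closed sets containing A: {echo, hotel}, {echo, foxtrot, hotel}, {echo, golf, hotel}, {echo, foxtrot, golf, hotel}.
Intersecting these: cl(A) = {echo, hotel}.
∂A = cl(A) ∖ int(A) = {echo, hotel} ∖ ∅ = {echo, hotel}.


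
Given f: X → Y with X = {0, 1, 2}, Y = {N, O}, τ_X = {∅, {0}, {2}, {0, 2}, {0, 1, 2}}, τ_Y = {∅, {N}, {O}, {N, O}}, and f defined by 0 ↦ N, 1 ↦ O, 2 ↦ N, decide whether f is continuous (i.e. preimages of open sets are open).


f is NOT continuous.

Compute f^{-1}(U) for each U ∈ τ_Y:
  U = ∅: f^{-1}(U) = ∅ ∈ τ_X ✓.
  U = {N}: f^{-1}(U) = {0, 2} ∈ τ_X ✓.
  U = {O}: f^{-1}(U) = {1} ∉ τ_X ✗.
  U = {N, O}: f^{-1}(U) = {0, 1, 2} ∈ τ_X ✓.
Found U = {O} with f^{-1}(U) = {1} not in τ_X. Therefore f is NOT continuous.


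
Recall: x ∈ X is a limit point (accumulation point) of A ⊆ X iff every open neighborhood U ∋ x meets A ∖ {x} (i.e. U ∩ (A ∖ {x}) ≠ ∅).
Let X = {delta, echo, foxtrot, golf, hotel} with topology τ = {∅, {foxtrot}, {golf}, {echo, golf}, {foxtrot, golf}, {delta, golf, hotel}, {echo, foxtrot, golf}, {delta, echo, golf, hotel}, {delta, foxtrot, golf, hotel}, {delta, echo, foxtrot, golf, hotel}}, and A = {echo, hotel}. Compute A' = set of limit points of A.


A' = {delta}

For each x ∈ X, list the open sets U ∈ τ with x ∈ U, then check whether U ∩ (A ∖ {x}) ≠ ∅ for every such U.
  x = delta: opens ∋ x are {delta, golf, hotel}, {delta, echo, golf, hotel}, {delta, foxtrot, golf, hotel}, {delta, echo, foxtrot, golf, hotel}; each meets A ∖ {delta}, so x IS a limit point.
  x = echo: open {echo, golf} ∋ x has {echo, golf} ∩ (A ∖ {echo}) = ∅, so x is NOT a limit point.
  x = foxtrot: open {foxtrot} ∋ x has {foxtrot} ∩ (A ∖ {foxtrot}) = ∅, so x is NOT a limit point.
  x = golf: open {golf} ∋ x has {golf} ∩ (A ∖ {golf}) = ∅, so x is NOT a limit point.
  x = hotel: open {delta, golf, hotel} ∋ x has {delta, golf, hotel} ∩ (A ∖ {hotel}) = ∅, so x is NOT a limit point.
Collecting: A' = {delta}.


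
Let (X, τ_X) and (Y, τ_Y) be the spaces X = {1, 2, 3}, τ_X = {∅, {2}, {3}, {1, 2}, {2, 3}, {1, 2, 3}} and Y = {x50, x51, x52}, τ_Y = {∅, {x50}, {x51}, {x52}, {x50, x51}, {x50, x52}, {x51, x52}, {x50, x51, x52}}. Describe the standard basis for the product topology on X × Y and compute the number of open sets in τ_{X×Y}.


Basis B = {∅ × ∅, {2} × {x50}, {2} × {x51}, {2} × {x52}, {3} × {x50}, {3} × {x51}, {3} × {x52}, {1, 2} × {x50}, {1, 2} × {x51}, {1, 2} × {x52}, {2} × {x50, x51}, {2} × {x50, x52}, {2, 3} × {x50}, {2} × {x51, x52}, {2, 3} × {x51}, {2, 3} × {x52}, {3} × {x50, x51}, {3} × {x50, x52}, {3} × {x51, x52}, {1, 2, 3} × {x50}, {1, 2, 3} × {x51}, {1, 2, 3} × {x52}, {2} × {x50, x51, x52}, {3} × {x50, x51, x52}, {1, 2} × {x50, x51}, {1, 2} × {x50, x52}, {1, 2} × {x51, x52}, {2, 3} × {x50, x51}, {2, 3} × {x50, x52}, {2, 3} × {x51, x52}, {1, 2} × {x50, x51, x52}, {1, 2, 3} × {x50, x51}, {1, 2, 3} × {x50, x52}, {1, 2, 3} × {x51, x52}, {2, 3} × {x50, x51, x52}, {1, 2, 3} × {x50, x51, x52}}; |τ_{X×Y}| = 216.

Enumerate products U × V with U ∈ τ_X, V ∈ τ_Y (deduplicated):
  ∅ × ∅ = {} (∅)
  {2} × {x50} = {(2,x50)}
  {2} × {x51} = {(2,x51)}
  {2} × {x52} = {(2,x52)}
  {3} × {x50} = {(3,x50)}
  {3} × {x51} = {(3,x51)}
  {3} × {x52} = {(3,x52)}
  {1, 2} × {x50} = {(1,x50), (2,x50)}
  {1, 2} × {x51} = {(1,x51), (2,x51)}
  {1, 2} × {x52} = {(1,x52), (2,x52)}
  {2} × {x50, x51} = {(2,x50), (2,x51)}
  {2} × {x50, x52} = {(2,x50), (2,x52)}
  {2, 3} × {x50} = {(2,x50), (3,x50)}
  {2} × {x51, x52} = {(2,x51), (2,x52)}
  {2, 3} × {x51} = {(2,x51), (3,x51)}
  {2, 3} × {x52} = {(2,x52), (3,x52)}
  {3} × {x50, x51} = {(3,x50), (3,x51)}
  {3} × {x50, x52} = {(3,x50), (3,x52)}
  {3} × {x51, x52} = {(3,x51), (3,x52)}
  {1, 2, 3} × {x50} = {(1,x50), (2,x50), (3,x50)}
  {1, 2, 3} × {x51} = {(1,x51), (2,x51), (3,x51)}
  {1, 2, 3} × {x52} = {(1,x52), (2,x52), (3,x52)}
  {2} × {x50, x51, x52} = {(2,x50), (2,x51), (2,x52)}
  {3} × {x50, x51, x52} = {(3,x50), (3,x51), (3,x52)}
  {1, 2} × {x50, x51} = {(1,x50), (1,x51), (2,x50), (2,x51)}
  {1, 2} × {x50, x52} = {(1,x50), (1,x52), (2,x50), (2,x52)}
  {1, 2} × {x51, x52} = {(1,x51), (1,x52), (2,x51), (2,x52)}
  {2, 3} × {x50, x51} = {(2,x50), (2,x51), (3,x50), (3,x51)}
  {2, 3} × {x50, x52} = {(2,x50), (2,x52), (3,x50), (3,x52)}
  {2, 3} × {x51, x52} = {(2,x51), (2,x52), (3,x51), (3,x52)}
  {1, 2} × {x50, x51, x52} = {(1,x50), (1,x51), (1,x52), (2,x50), (2,x51), (2,x52)}
  {1, 2, 3} × {x50, x51} = {(1,x50), (1,x51), (2,x50), (2,x51), (3,x50), (3,x51)}
  {1, 2, 3} × {x50, x52} = {(1,x50), (1,x52), (2,x50), (2,x52), (3,x50), (3,x52)}
  {1, 2, 3} × {x51, x52} = {(1,x51), (1,x52), (2,x51), (2,x52), (3,x51), (3,x52)}
  {2, 3} × {x50, x51, x52} = {(2,x50), (2,x51), (2,x52), (3,x50), (3,x51), (3,x52)}
  {1, 2, 3} × {x50, x51, x52} = {(1,x50), (1,x51), (1,x52), (2,x50), (2,x51), (2,x52), (3,x50), (3,x51), (3,x52)}
These 36 distinct sets form the basis B.
Close under arbitrary unions to get τ_{X×Y}; counting gives |τ_{X×Y}| = 216.


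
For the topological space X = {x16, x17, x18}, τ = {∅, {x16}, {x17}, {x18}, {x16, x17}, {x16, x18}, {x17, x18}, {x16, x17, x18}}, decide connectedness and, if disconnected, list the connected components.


(X, τ) is disconnected; components = [{x16}, {x17}, {x18}].

Find clopen sets (U ∈ τ with X ∖ U ∈ τ):
  U = ∅, X ∖ U = {x16, x17, x18} — both open, so U is clopen.
  U = {x16}, X ∖ U = {x17, x18} — both open, so U is clopen.
  U = {x17}, X ∖ U = {x16, x18} — both open, so U is clopen.
  U = {x18}, X ∖ U = {x16, x17} — both open, so U is clopen.
  U = {x16, x17}, X ∖ U = {x18} — both open, so U is clopen.
  U = {x16, x18}, X ∖ U = {x17} — both open, so U is clopen.
  U = {x17, x18}, X ∖ U = {x16} — both open, so U is clopen.
  U = {x16, x17, x18}, X ∖ U = ∅ — both open, so U is clopen.
Nontrivial clopen(s) exist: e.g. {x18}. So (X, τ) is disconnected.
Compute connected components by grouping points that agree on all clopens:
  component: {x16}
  component: {x17}
  component: {x18}


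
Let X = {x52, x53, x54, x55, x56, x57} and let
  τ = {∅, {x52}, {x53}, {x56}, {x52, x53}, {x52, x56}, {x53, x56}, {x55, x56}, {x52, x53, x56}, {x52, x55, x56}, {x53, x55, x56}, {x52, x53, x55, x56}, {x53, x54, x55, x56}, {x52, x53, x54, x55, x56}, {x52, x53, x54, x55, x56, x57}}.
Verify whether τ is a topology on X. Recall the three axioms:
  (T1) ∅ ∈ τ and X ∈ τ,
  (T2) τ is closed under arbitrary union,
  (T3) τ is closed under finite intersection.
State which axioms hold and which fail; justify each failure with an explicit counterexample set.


τ IS a topology on X.

Axiom (T1): ∅ ∈ τ? Yes; X ∈ τ? Yes.
Axiom (T2/T3): check pairwise unions and intersections of members of τ.
All pairwise intersections and unions checked — each lies in τ. Therefore τ satisfies (T1), (T2), (T3): it IS a topology on X.


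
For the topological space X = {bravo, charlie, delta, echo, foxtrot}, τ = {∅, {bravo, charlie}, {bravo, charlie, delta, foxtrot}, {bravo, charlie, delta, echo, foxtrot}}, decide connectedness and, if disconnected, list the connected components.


(X, τ) is connected.

Find clopen sets (U ∈ τ with X ∖ U ∈ τ):
  U = ∅, X ∖ U = {bravo, charlie, delta, echo, foxtrot} — both open, so U is clopen.
  U = {bravo, charlie, delta, echo, foxtrot}, X ∖ U = ∅ — both open, so U is clopen.
Only trivial clopens (∅ and X) exist, so (X, τ) is connected.
Compute connected components by grouping points that agree on all clopens:
  component: {bravo, charlie, delta, echo, foxtrot}


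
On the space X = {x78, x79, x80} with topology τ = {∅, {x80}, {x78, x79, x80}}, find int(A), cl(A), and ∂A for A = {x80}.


int(A) = {x80}, cl(A) = {x78, x79, x80}, ∂A = {x78, x79}.

Closed sets in (X, τ) are complements of opens:
  closed(X, τ) = {∅, {x78, x79}, {x78, x79, x80}}.
int(A) = ⋃ {U ∈ τ : U ⊆ A}. Opens contained in A: ∅, {x80}.
Taking the union of these: int(A) = {x80}.
cl(A) = ⋂ {C closed : A ⊆ C}. Closed sets containing A: {x78, x79, x80}.
Intersecting these: cl(A) = {x78, x79, x80}.
∂A = cl(A) ∖ int(A) = {x78, x79, x80} ∖ {x80} = {x78, x79}.


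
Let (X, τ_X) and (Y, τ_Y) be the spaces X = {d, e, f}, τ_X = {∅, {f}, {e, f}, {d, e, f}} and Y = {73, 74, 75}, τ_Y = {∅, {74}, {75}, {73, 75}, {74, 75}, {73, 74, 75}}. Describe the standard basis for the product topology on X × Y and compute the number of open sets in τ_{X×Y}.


Basis B = {∅ × ∅, {f} × {74}, {f} × {75}, {e, f} × {74}, {e, f} × {75}, {f} × {73, 75}, {f} × {74, 75}, {d, e, f} × {74}, {d, e, f} × {75}, {f} × {73, 74, 75}, {e, f} × {73, 75}, {e, f} × {74, 75}, {d, e, f} × {73, 75}, {d, e, f} × {74, 75}, {e, f} × {73, 74, 75}, {d, e, f} × {73, 74, 75}}; |τ_{X×Y}| = 40.

Enumerate products U × V with U ∈ τ_X, V ∈ τ_Y (deduplicated):
  ∅ × ∅ = {} (∅)
  {f} × {74} = {(f,74)}
  {f} × {75} = {(f,75)}
  {e, f} × {74} = {(e,74), (f,74)}
  {e, f} × {75} = {(e,75), (f,75)}
  {f} × {73, 75} = {(f,73), (f,75)}
  {f} × {74, 75} = {(f,74), (f,75)}
  {d, e, f} × {74} = {(d,74), (e,74), (f,74)}
  {d, e, f} × {75} = {(d,75), (e,75), (f,75)}
  {f} × {73, 74, 75} = {(f,73), (f,74), (f,75)}
  {e, f} × {73, 75} = {(e,73), (e,75), (f,73), (f,75)}
  {e, f} × {74, 75} = {(e,74), (e,75), (f,74), (f,75)}
  {d, e, f} × {73, 75} = {(d,73), (d,75), (e,73), (e,75), (f,73), (f,75)}
  {d, e, f} × {74, 75} = {(d,74), (d,75), (e,74), (e,75), (f,74), (f,75)}
  {e, f} × {73, 74, 75} = {(e,73), (e,74), (e,75), (f,73), (f,74), (f,75)}
  {d, e, f} × {73, 74, 75} = {(d,73), (d,74), (d,75), (e,73), (e,74), (e,75), (f,73), (f,74), (f,75)}
These 16 distinct sets form the basis B.
Close under arbitrary unions to get τ_{X×Y}; counting gives |τ_{X×Y}| = 40.


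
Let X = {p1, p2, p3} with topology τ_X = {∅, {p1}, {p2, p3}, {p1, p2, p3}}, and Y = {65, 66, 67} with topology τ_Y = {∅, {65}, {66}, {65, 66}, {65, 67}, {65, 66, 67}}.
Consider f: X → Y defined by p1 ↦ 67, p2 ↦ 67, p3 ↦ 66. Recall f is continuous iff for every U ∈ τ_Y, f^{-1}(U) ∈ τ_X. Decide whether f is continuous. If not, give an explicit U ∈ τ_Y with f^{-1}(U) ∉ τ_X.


f is NOT continuous.

Compute f^{-1}(U) for each U ∈ τ_Y:
  U = ∅: f^{-1}(U) = ∅ ∈ τ_X ✓.
  U = {65}: f^{-1}(U) = ∅ ∈ τ_X ✓.
  U = {66}: f^{-1}(U) = {p3} ∉ τ_X ✗.
  U = {65, 66}: f^{-1}(U) = {p3} ∉ τ_X ✗.
  U = {65, 67}: f^{-1}(U) = {p1, p2} ∉ τ_X ✗.
  U = {65, 66, 67}: f^{-1}(U) = {p1, p2, p3} ∈ τ_X ✓.
Found U = {66} with f^{-1}(U) = {p3} not in τ_X. Therefore f is NOT continuous.


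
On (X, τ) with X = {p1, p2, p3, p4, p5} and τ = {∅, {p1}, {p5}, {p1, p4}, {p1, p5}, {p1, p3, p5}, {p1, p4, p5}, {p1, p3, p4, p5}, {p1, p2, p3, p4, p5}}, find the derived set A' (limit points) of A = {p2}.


A' = ∅

For each x ∈ X, list the open sets U ∈ τ with x ∈ U, then check whether U ∩ (A ∖ {x}) ≠ ∅ for every such U.
  x = p1: open {p1} ∋ x has {p1} ∩ (A ∖ {p1}) = ∅, so x is NOT a limit point.
  x = p2: open {p1, p2, p3, p4, p5} ∋ x has {p1, p2, p3, p4, p5} ∩ (A ∖ {p2}) = ∅, so x is NOT a limit point.
  x = p3: open {p1, p3, p5} ∋ x has {p1, p3, p5} ∩ (A ∖ {p3}) = ∅, so x is NOT a limit point.
  x = p4: open {p1, p4} ∋ x has {p1, p4} ∩ (A ∖ {p4}) = ∅, so x is NOT a limit point.
  x = p5: open {p5} ∋ x has {p5} ∩ (A ∖ {p5}) = ∅, so x is NOT a limit point.
Collecting: A' = ∅.


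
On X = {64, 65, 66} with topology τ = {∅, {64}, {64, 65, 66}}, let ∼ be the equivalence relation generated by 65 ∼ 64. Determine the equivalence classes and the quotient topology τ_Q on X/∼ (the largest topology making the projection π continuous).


X/∼ = {[64=65], [66]}; |τ_Q| = 2.

Equivalence classes: [64=65], [66].
Quotient map π: X → X/∼ sends 64 ↦ [64=65], 65 ↦ [64=65], 66 ↦ [66].
For each subset V ⊆ X/∼, compute π^{-1}(V) ⊆ X and check whether π^{-1}(V) ∈ τ. V is open in τ_Q iff π^{-1}(V) ∈ τ.
  V = {}: π^{-1}(V) = ∅ ∈ τ ✓.
  V = {[64=65]}: π^{-1}(V) = {64, 65} ∉ τ ✗.
  V = {[66]}: π^{-1}(V) = {66} ∉ τ ✗.
  V = {[64=65], [66]}: π^{-1}(V) = {64, 65, 66} ∈ τ ✓.
Open sets in the quotient: τ_Q = {{}, {[64=65], [66]}} (2 elements).


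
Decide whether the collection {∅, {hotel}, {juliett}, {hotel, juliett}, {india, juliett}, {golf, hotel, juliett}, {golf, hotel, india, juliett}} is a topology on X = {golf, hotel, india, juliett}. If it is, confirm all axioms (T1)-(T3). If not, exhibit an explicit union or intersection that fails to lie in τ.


τ is NOT a topology on X.

Axiom (T1): ∅ ∈ τ? Yes; X ∈ τ? Yes.
Axiom (T2/T3): check pairwise unions and intersections of members of τ.
Counterexample for (T2): {hotel} ∪ {india, juliett} = {hotel, india, juliett} ∉ τ. Therefore τ is NOT a topology.


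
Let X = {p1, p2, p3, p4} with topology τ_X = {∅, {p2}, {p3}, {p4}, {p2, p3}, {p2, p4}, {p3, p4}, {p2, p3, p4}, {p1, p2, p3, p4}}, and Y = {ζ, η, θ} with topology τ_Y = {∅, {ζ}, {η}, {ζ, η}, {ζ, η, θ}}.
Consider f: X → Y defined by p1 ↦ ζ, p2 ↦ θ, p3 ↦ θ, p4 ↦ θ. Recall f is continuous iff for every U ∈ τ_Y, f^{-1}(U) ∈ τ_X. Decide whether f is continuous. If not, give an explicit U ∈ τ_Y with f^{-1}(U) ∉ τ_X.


f is NOT continuous.

Compute f^{-1}(U) for each U ∈ τ_Y:
  U = ∅: f^{-1}(U) = ∅ ∈ τ_X ✓.
  U = {ζ}: f^{-1}(U) = {p1} ∉ τ_X ✗.
  U = {η}: f^{-1}(U) = ∅ ∈ τ_X ✓.
  U = {ζ, η}: f^{-1}(U) = {p1} ∉ τ_X ✗.
  U = {ζ, η, θ}: f^{-1}(U) = {p1, p2, p3, p4} ∈ τ_X ✓.
Found U = {ζ} with f^{-1}(U) = {p1} not in τ_X. Therefore f is NOT continuous.


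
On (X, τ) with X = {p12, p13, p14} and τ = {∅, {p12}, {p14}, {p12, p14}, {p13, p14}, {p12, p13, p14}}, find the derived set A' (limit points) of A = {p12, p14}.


A' = {p13}

For each x ∈ X, list the open sets U ∈ τ with x ∈ U, then check whether U ∩ (A ∖ {x}) ≠ ∅ for every such U.
  x = p12: open {p12} ∋ x has {p12} ∩ (A ∖ {p12}) = ∅, so x is NOT a limit point.
  x = p13: opens ∋ x are {p13, p14}, {p12, p13, p14}; each meets A ∖ {p13}, so x IS a limit point.
  x = p14: open {p14} ∋ x has {p14} ∩ (A ∖ {p14}) = ∅, so x is NOT a limit point.
Collecting: A' = {p13}.


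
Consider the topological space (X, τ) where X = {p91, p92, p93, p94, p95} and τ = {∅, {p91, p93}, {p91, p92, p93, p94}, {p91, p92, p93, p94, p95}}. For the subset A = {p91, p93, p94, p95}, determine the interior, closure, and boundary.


int(A) = {p91, p93}, cl(A) = {p91, p92, p93, p94, p95}, ∂A = {p92, p94, p95}.

Closed sets in (X, τ) are complements of opens:
  closed(X, τ) = {∅, {p95}, {p92, p94, p95}, {p91, p92, p93, p94, p95}}.
int(A) = ⋃ {U ∈ τ : U ⊆ A}. Opens contained in A: ∅, {p91, p93}.
Taking the union of these: int(A) = {p91, p93}.
cl(A) = ⋂ {C closed : A ⊆ C}. Closed sets containing A: {p91, p92, p93, p94, p95}.
Intersecting these: cl(A) = {p91, p92, p93, p94, p95}.
∂A = cl(A) ∖ int(A) = {p91, p92, p93, p94, p95} ∖ {p91, p93} = {p92, p94, p95}.


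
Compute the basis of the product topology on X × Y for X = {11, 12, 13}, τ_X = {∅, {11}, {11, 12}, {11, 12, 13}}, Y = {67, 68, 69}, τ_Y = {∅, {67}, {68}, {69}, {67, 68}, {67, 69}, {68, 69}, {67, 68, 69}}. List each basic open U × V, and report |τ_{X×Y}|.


Basis B = {∅ × ∅, {11} × {67}, {11} × {68}, {11} × {69}, {11} × {67, 68}, {11} × {67, 69}, {11, 12} × {67}, {11} × {68, 69}, {11, 12} × {68}, {11, 12} × {69}, {11} × {67, 68, 69}, {11, 12, 13} × {67}, {11, 12, 13} × {68}, {11, 12, 13} × {69}, {11, 12} × {67, 68}, {11, 12} × {67, 69}, {11, 12} × {68, 69}, {11, 12} × {67, 68, 69}, {11, 12, 13} × {67, 68}, {11, 12, 13} × {67, 69}, {11, 12, 13} × {68, 69}, {11, 12, 13} × {67, 68, 69}}; |τ_{X×Y}| = 64.

Enumerate products U × V with U ∈ τ_X, V ∈ τ_Y (deduplicated):
  ∅ × ∅ = {} (∅)
  {11} × {67} = {(11,67)}
  {11} × {68} = {(11,68)}
  {11} × {69} = {(11,69)}
  {11} × {67, 68} = {(11,67), (11,68)}
  {11} × {67, 69} = {(11,67), (11,69)}
  {11, 12} × {67} = {(11,67), (12,67)}
  {11} × {68, 69} = {(11,68), (11,69)}
  {11, 12} × {68} = {(11,68), (12,68)}
  {11, 12} × {69} = {(11,69), (12,69)}
  {11} × {67, 68, 69} = {(11,67), (11,68), (11,69)}
  {11, 12, 13} × {67} = {(11,67), (12,67), (13,67)}
  {11, 12, 13} × {68} = {(11,68), (12,68), (13,68)}
  {11, 12, 13} × {69} = {(11,69), (12,69), (13,69)}
  {11, 12} × {67, 68} = {(11,67), (11,68), (12,67), (12,68)}
  {11, 12} × {67, 69} = {(11,67), (11,69), (12,67), (12,69)}
  {11, 12} × {68, 69} = {(11,68), (11,69), (12,68), (12,69)}
  {11, 12} × {67, 68, 69} = {(11,67), (11,68), (11,69), (12,67), (12,68), (12,69)}
  {11, 12, 13} × {67, 68} = {(11,67), (11,68), (12,67), (12,68), (13,67), (13,68)}
  {11, 12, 13} × {67, 69} = {(11,67), (11,69), (12,67), (12,69), (13,67), (13,69)}
  {11, 12, 13} × {68, 69} = {(11,68), (11,69), (12,68), (12,69), (13,68), (13,69)}
  {11, 12, 13} × {67, 68, 69} = {(11,67), (11,68), (11,69), (12,67), (12,68), (12,69), (13,67), (13,68), (13,69)}
These 22 distinct sets form the basis B.
Close under arbitrary unions to get τ_{X×Y}; counting gives |τ_{X×Y}| = 64.


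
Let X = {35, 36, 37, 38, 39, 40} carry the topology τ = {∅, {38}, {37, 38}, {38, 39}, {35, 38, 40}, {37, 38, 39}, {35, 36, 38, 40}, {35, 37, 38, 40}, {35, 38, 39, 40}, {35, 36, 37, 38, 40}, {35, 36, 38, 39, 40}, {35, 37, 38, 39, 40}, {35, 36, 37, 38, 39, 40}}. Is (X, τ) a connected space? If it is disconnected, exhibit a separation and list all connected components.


(X, τ) is connected.

Find clopen sets (U ∈ τ with X ∖ U ∈ τ):
  U = ∅, X ∖ U = {35, 36, 37, 38, 39, 40} — both open, so U is clopen.
  U = {35, 36, 37, 38, 39, 40}, X ∖ U = ∅ — both open, so U is clopen.
Only trivial clopens (∅ and X) exist, so (X, τ) is connected.
Compute connected components by grouping points that agree on all clopens:
  component: {35, 36, 37, 38, 39, 40}


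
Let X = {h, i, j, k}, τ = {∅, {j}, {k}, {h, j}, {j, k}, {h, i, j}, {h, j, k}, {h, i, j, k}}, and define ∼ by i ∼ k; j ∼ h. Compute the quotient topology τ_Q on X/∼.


X/∼ = {[h=j], [i=k]}; |τ_Q| = 3.

Equivalence classes: [h=j], [i=k].
Quotient map π: X → X/∼ sends h ↦ [h=j], i ↦ [i=k], j ↦ [h=j], k ↦ [i=k].
For each subset V ⊆ X/∼, compute π^{-1}(V) ⊆ X and check whether π^{-1}(V) ∈ τ. V is open in τ_Q iff π^{-1}(V) ∈ τ.
  V = {}: π^{-1}(V) = ∅ ∈ τ ✓.
  V = {[h=j]}: π^{-1}(V) = {h, j} ∈ τ ✓.
  V = {[i=k]}: π^{-1}(V) = {i, k} ∉ τ ✗.
  V = {[h=j], [i=k]}: π^{-1}(V) = {h, i, j, k} ∈ τ ✓.
Open sets in the quotient: τ_Q = {{}, {[h=j]}, {[h=j], [i=k]}} (3 elements).


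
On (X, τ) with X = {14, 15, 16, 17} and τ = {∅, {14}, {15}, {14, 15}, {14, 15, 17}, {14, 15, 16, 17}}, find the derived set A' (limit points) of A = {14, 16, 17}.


A' = {16, 17}

For each x ∈ X, list the open sets U ∈ τ with x ∈ U, then check whether U ∩ (A ∖ {x}) ≠ ∅ for every such U.
  x = 14: open {14} ∋ x has {14} ∩ (A ∖ {14}) = ∅, so x is NOT a limit point.
  x = 15: open {15} ∋ x has {15} ∩ (A ∖ {15}) = ∅, so x is NOT a limit point.
  x = 16: opens ∋ x are {14, 15, 16, 17}; each meets A ∖ {16}, so x IS a limit point.
  x = 17: opens ∋ x are {14, 15, 17}, {14, 15, 16, 17}; each meets A ∖ {17}, so x IS a limit point.
Collecting: A' = {16, 17}.


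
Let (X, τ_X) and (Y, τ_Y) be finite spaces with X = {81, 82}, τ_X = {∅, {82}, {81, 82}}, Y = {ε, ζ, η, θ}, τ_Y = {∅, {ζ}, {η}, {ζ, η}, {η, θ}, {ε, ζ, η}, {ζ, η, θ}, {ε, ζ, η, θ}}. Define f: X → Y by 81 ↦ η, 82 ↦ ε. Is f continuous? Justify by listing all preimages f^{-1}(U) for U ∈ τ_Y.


f is NOT continuous.

Compute f^{-1}(U) for each U ∈ τ_Y:
  U = ∅: f^{-1}(U) = ∅ ∈ τ_X ✓.
  U = {ζ}: f^{-1}(U) = ∅ ∈ τ_X ✓.
  U = {η}: f^{-1}(U) = {81} ∉ τ_X ✗.
  U = {ζ, η}: f^{-1}(U) = {81} ∉ τ_X ✗.
  U = {η, θ}: f^{-1}(U) = {81} ∉ τ_X ✗.
  U = {ε, ζ, η}: f^{-1}(U) = {81, 82} ∈ τ_X ✓.
  U = {ζ, η, θ}: f^{-1}(U) = {81} ∉ τ_X ✗.
  U = {ε, ζ, η, θ}: f^{-1}(U) = {81, 82} ∈ τ_X ✓.
Found U = {η} with f^{-1}(U) = {81} not in τ_X. Therefore f is NOT continuous.


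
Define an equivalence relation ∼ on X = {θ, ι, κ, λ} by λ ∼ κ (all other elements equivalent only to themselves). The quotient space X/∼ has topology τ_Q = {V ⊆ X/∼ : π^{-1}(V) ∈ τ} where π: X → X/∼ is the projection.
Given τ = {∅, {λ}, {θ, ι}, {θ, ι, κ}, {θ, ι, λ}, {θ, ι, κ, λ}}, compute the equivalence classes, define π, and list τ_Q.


X/∼ = {[θ], [ι], [κ=λ]}; |τ_Q| = 3.

Equivalence classes: [θ], [ι], [κ=λ].
Quotient map π: X → X/∼ sends θ ↦ [θ], ι ↦ [ι], κ ↦ [κ=λ], λ ↦ [κ=λ].
For each subset V ⊆ X/∼, compute π^{-1}(V) ⊆ X and check whether π^{-1}(V) ∈ τ. V is open in τ_Q iff π^{-1}(V) ∈ τ.
  V = {}: π^{-1}(V) = ∅ ∈ τ ✓.
  V = {[θ]}: π^{-1}(V) = {θ} ∉ τ ✗.
  V = {[ι]}: π^{-1}(V) = {ι} ∉ τ ✗.
  V = {[θ], [ι]}: π^{-1}(V) = {θ, ι} ∈ τ ✓.
  V = {[κ=λ]}: π^{-1}(V) = {κ, λ} ∉ τ ✗.
  V = {[θ], [κ=λ]}: π^{-1}(V) = {θ, κ, λ} ∉ τ ✗.
  V = {[ι], [κ=λ]}: π^{-1}(V) = {ι, κ, λ} ∉ τ ✗.
  V = {[θ], [ι], [κ=λ]}: π^{-1}(V) = {θ, ι, κ, λ} ∈ τ ✓.
Open sets in the quotient: τ_Q = {{}, {[θ], [ι]}, {[θ], [ι], [κ=λ]}} (3 elements).


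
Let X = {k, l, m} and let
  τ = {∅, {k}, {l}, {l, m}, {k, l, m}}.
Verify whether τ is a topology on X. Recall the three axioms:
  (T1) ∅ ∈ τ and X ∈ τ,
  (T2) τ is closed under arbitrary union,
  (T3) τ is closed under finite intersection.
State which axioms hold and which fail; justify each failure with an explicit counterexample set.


τ is NOT a topology on X.

Axiom (T1): ∅ ∈ τ? Yes; X ∈ τ? Yes.
Axiom (T2/T3): check pairwise unions and intersections of members of τ.
Counterexample for (T2): {k} ∪ {l} = {k, l} ∉ τ. Therefore τ is NOT a topology.


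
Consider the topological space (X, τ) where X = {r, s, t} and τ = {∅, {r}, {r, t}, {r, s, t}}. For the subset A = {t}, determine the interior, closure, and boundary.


int(A) = ∅, cl(A) = {s, t}, ∂A = {s, t}.

Closed sets in (X, τ) are complements of opens:
  closed(X, τ) = {∅, {s}, {s, t}, {r, s, t}}.
int(A) = ⋃ {U ∈ τ : U ⊆ A}. Opens contained in A: ∅.
Taking the union of these: int(A) = ∅.
cl(A) = ⋂ {C closed : A ⊆ C}. Closed sets containing A: {s, t}, {r, s, t}.
Intersecting these: cl(A) = {s, t}.
∂A = cl(A) ∖ int(A) = {s, t} ∖ ∅ = {s, t}.


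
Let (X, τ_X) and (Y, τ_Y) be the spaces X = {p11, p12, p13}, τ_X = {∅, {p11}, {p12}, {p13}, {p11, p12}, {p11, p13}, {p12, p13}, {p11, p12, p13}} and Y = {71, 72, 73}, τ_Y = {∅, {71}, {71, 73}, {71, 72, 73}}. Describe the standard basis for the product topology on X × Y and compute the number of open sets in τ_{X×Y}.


Basis B = {∅ × ∅, {p11} × {71}, {p12} × {71}, {p13} × {71}, {p11} × {71, 73}, {p11, p12} × {71}, {p11, p13} × {71}, {p12} × {71, 73}, {p12, p13} × {71}, {p13} × {71, 73}, {p11} × {71, 72, 73}, {p11, p12, p13} × {71}, {p12} × {71, 72, 73}, {p13} × {71, 72, 73}, {p11, p12} × {71, 73}, {p11, p13} × {71, 73}, {p12, p13} × {71, 73}, {p11, p12} × {71, 72, 73}, {p11, p13} × {71, 72, 73}, {p11, p12, p13} × {71, 73}, {p12, p13} × {71, 72, 73}, {p11, p12, p13} × {71, 72, 73}}; |τ_{X×Y}| = 64.

Enumerate products U × V with U ∈ τ_X, V ∈ τ_Y (deduplicated):
  ∅ × ∅ = {} (∅)
  {p11} × {71} = {(p11,71)}
  {p12} × {71} = {(p12,71)}
  {p13} × {71} = {(p13,71)}
  {p11} × {71, 73} = {(p11,71), (p11,73)}
  {p11, p12} × {71} = {(p11,71), (p12,71)}
  {p11, p13} × {71} = {(p11,71), (p13,71)}
  {p12} × {71, 73} = {(p12,71), (p12,73)}
  {p12, p13} × {71} = {(p12,71), (p13,71)}
  {p13} × {71, 73} = {(p13,71), (p13,73)}
  {p11} × {71, 72, 73} = {(p11,71), (p11,72), (p11,73)}
  {p11, p12, p13} × {71} = {(p11,71), (p12,71), (p13,71)}
  {p12} × {71, 72, 73} = {(p12,71), (p12,72), (p12,73)}
  {p13} × {71, 72, 73} = {(p13,71), (p13,72), (p13,73)}
  {p11, p12} × {71, 73} = {(p11,71), (p11,73), (p12,71), (p12,73)}
  {p11, p13} × {71, 73} = {(p11,71), (p11,73), (p13,71), (p13,73)}
  {p12, p13} × {71, 73} = {(p12,71), (p12,73), (p13,71), (p13,73)}
  {p11, p12} × {71, 72, 73} = {(p11,71), (p11,72), (p11,73), (p12,71), (p12,72), (p12,73)}
  {p11, p13} × {71, 72, 73} = {(p11,71), (p11,72), (p11,73), (p13,71), (p13,72), (p13,73)}
  {p11, p12, p13} × {71, 73} = {(p11,71), (p11,73), (p12,71), (p12,73), (p13,71), (p13,73)}
  {p12, p13} × {71, 72, 73} = {(p12,71), (p12,72), (p12,73), (p13,71), (p13,72), (p13,73)}
  {p11, p12, p13} × {71, 72, 73} = {(p11,71), (p11,72), (p11,73), (p12,71), (p12,72), (p12,73), (p13,71), (p13,72), (p13,73)}
These 22 distinct sets form the basis B.
Close under arbitrary unions to get τ_{X×Y}; counting gives |τ_{X×Y}| = 64.


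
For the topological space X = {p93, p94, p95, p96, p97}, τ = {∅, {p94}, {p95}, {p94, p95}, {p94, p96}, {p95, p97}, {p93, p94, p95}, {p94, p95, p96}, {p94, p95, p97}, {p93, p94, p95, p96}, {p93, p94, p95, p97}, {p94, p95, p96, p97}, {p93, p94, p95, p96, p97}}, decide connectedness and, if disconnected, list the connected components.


(X, τ) is connected.

Find clopen sets (U ∈ τ with X ∖ U ∈ τ):
  U = ∅, X ∖ U = {p93, p94, p95, p96, p97} — both open, so U is clopen.
  U = {p93, p94, p95, p96, p97}, X ∖ U = ∅ — both open, so U is clopen.
Only trivial clopens (∅ and X) exist, so (X, τ) is connected.
Compute connected components by grouping points that agree on all clopens:
  component: {p93, p94, p95, p96, p97}


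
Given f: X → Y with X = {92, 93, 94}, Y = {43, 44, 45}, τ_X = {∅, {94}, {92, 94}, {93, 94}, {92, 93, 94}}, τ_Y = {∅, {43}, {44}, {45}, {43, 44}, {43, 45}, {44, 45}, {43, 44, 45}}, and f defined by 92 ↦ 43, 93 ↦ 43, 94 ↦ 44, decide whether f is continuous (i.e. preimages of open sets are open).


f is NOT continuous.

Compute f^{-1}(U) for each U ∈ τ_Y:
  U = ∅: f^{-1}(U) = ∅ ∈ τ_X ✓.
  U = {43}: f^{-1}(U) = {92, 93} ∉ τ_X ✗.
  U = {44}: f^{-1}(U) = {94} ∈ τ_X ✓.
  U = {45}: f^{-1}(U) = ∅ ∈ τ_X ✓.
  U = {43, 44}: f^{-1}(U) = {92, 93, 94} ∈ τ_X ✓.
  U = {43, 45}: f^{-1}(U) = {92, 93} ∉ τ_X ✗.
  U = {44, 45}: f^{-1}(U) = {94} ∈ τ_X ✓.
  U = {43, 44, 45}: f^{-1}(U) = {92, 93, 94} ∈ τ_X ✓.
Found U = {43} with f^{-1}(U) = {92, 93} not in τ_X. Therefore f is NOT continuous.


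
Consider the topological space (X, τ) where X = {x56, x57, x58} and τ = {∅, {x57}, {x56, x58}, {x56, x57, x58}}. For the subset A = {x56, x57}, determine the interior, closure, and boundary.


int(A) = {x57}, cl(A) = {x56, x57, x58}, ∂A = {x56, x58}.

Closed sets in (X, τ) are complements of opens:
  closed(X, τ) = {∅, {x57}, {x56, x58}, {x56, x57, x58}}.
int(A) = ⋃ {U ∈ τ : U ⊆ A}. Opens contained in A: ∅, {x57}.
Taking the union of these: int(A) = {x57}.
cl(A) = ⋂ {C closed : A ⊆ C}. Closed sets containing A: {x56, x57, x58}.
Intersecting these: cl(A) = {x56, x57, x58}.
∂A = cl(A) ∖ int(A) = {x56, x57, x58} ∖ {x57} = {x56, x58}.


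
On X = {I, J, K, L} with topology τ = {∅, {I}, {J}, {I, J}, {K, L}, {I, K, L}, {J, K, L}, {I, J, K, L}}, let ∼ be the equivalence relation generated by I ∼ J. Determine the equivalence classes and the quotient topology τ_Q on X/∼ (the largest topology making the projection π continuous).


X/∼ = {[I=J], [K], [L]}; |τ_Q| = 4.

Equivalence classes: [I=J], [K], [L].
Quotient map π: X → X/∼ sends I ↦ [I=J], J ↦ [I=J], K ↦ [K], L ↦ [L].
For each subset V ⊆ X/∼, compute π^{-1}(V) ⊆ X and check whether π^{-1}(V) ∈ τ. V is open in τ_Q iff π^{-1}(V) ∈ τ.
  V = {}: π^{-1}(V) = ∅ ∈ τ ✓.
  V = {[I=J]}: π^{-1}(V) = {I, J} ∈ τ ✓.
  V = {[K]}: π^{-1}(V) = {K} ∉ τ ✗.
  V = {[I=J], [K]}: π^{-1}(V) = {I, J, K} ∉ τ ✗.
  V = {[L]}: π^{-1}(V) = {L} ∉ τ ✗.
  V = {[I=J], [L]}: π^{-1}(V) = {I, J, L} ∉ τ ✗.
  V = {[K], [L]}: π^{-1}(V) = {K, L} ∈ τ ✓.
  V = {[I=J], [K], [L]}: π^{-1}(V) = {I, J, K, L} ∈ τ ✓.
Open sets in the quotient: τ_Q = {{}, {[I=J]}, {[K], [L]}, {[I=J], [K], [L]}} (4 elements).


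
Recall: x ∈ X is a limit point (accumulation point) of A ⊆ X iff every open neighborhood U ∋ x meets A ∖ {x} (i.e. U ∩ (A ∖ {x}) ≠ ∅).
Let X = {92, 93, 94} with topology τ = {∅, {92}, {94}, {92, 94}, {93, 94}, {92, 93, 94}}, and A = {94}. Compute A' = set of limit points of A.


A' = {93}

For each x ∈ X, list the open sets U ∈ τ with x ∈ U, then check whether U ∩ (A ∖ {x}) ≠ ∅ for every such U.
  x = 92: open {92} ∋ x has {92} ∩ (A ∖ {92}) = ∅, so x is NOT a limit point.
  x = 93: opens ∋ x are {93, 94}, {92, 93, 94}; each meets A ∖ {93}, so x IS a limit point.
  x = 94: open {94} ∋ x has {94} ∩ (A ∖ {94}) = ∅, so x is NOT a limit point.
Collecting: A' = {93}.


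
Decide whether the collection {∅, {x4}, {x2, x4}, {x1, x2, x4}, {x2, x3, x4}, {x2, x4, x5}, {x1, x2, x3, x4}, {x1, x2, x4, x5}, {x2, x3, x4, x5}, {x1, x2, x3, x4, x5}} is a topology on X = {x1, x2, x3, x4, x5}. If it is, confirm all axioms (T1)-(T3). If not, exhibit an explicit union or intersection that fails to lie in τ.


τ IS a topology on X.

Axiom (T1): ∅ ∈ τ? Yes; X ∈ τ? Yes.
Axiom (T2/T3): check pairwise unions and intersections of members of τ.
All pairwise intersections and unions checked — each lies in τ. Therefore τ satisfies (T1), (T2), (T3): it IS a topology on X.


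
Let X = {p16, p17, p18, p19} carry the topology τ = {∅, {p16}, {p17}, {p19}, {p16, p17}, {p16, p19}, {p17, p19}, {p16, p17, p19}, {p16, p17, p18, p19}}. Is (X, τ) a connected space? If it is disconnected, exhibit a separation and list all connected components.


(X, τ) is connected.

Find clopen sets (U ∈ τ with X ∖ U ∈ τ):
  U = ∅, X ∖ U = {p16, p17, p18, p19} — both open, so U is clopen.
  U = {p16, p17, p18, p19}, X ∖ U = ∅ — both open, so U is clopen.
Only trivial clopens (∅ and X) exist, so (X, τ) is connected.
Compute connected components by grouping points that agree on all clopens:
  component: {p16, p17, p18, p19}


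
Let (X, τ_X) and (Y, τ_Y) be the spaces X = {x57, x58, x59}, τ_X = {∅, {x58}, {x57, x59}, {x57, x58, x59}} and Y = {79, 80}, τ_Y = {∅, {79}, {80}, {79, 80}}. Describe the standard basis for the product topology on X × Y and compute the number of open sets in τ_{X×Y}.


Basis B = {∅ × ∅, {x58} × {79}, {x58} × {80}, {x57, x59} × {79}, {x57, x59} × {80}, {x58} × {79, 80}, {x57, x58, x59} × {79}, {x57, x58, x59} × {80}, {x57, x59} × {79, 80}, {x57, x58, x59} × {79, 80}}; |τ_{X×Y}| = 16.

Enumerate products U × V with U ∈ τ_X, V ∈ τ_Y (deduplicated):
  ∅ × ∅ = {} (∅)
  {x58} × {79} = {(x58,79)}
  {x58} × {80} = {(x58,80)}
  {x57, x59} × {79} = {(x57,79), (x59,79)}
  {x57, x59} × {80} = {(x57,80), (x59,80)}
  {x58} × {79, 80} = {(x58,79), (x58,80)}
  {x57, x58, x59} × {79} = {(x57,79), (x58,79), (x59,79)}
  {x57, x58, x59} × {80} = {(x57,80), (x58,80), (x59,80)}
  {x57, x59} × {79, 80} = {(x57,79), (x57,80), (x59,79), (x59,80)}
  {x57, x58, x59} × {79, 80} = {(x57,79), (x57,80), (x58,79), (x58,80), (x59,79), (x59,80)}
These 10 distinct sets form the basis B.
Close under arbitrary unions to get τ_{X×Y}; counting gives |τ_{X×Y}| = 16.


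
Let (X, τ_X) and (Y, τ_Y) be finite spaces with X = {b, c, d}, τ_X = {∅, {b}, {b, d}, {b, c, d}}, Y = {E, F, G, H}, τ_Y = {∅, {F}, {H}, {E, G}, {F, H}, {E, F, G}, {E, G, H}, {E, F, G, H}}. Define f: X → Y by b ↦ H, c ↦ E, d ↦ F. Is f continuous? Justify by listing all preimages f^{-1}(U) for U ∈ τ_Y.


f is NOT continuous.

Compute f^{-1}(U) for each U ∈ τ_Y:
  U = ∅: f^{-1}(U) = ∅ ∈ τ_X ✓.
  U = {F}: f^{-1}(U) = {d} ∉ τ_X ✗.
  U = {H}: f^{-1}(U) = {b} ∈ τ_X ✓.
  U = {E, G}: f^{-1}(U) = {c} ∉ τ_X ✗.
  U = {F, H}: f^{-1}(U) = {b, d} ∈ τ_X ✓.
  U = {E, F, G}: f^{-1}(U) = {c, d} ∉ τ_X ✗.
  U = {E, G, H}: f^{-1}(U) = {b, c} ∉ τ_X ✗.
  U = {E, F, G, H}: f^{-1}(U) = {b, c, d} ∈ τ_X ✓.
Found U = {F} with f^{-1}(U) = {d} not in τ_X. Therefore f is NOT continuous.


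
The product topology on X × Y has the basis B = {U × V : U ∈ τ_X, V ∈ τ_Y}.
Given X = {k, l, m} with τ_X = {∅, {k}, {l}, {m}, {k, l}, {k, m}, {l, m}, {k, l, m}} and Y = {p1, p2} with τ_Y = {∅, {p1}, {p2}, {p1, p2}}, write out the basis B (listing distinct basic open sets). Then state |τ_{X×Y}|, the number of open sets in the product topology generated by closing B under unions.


Basis B = {∅ × ∅, {k} × {p1}, {k} × {p2}, {l} × {p1}, {l} × {p2}, {m} × {p1}, {m} × {p2}, {k} × {p1, p2}, {k, l} × {p1}, {k, m} × {p1}, {k, l} × {p2}, {k, m} × {p2}, {l} × {p1, p2}, {l, m} × {p1}, {l, m} × {p2}, {m} × {p1, p2}, {k, l, m} × {p1}, {k, l, m} × {p2}, {k, l} × {p1, p2}, {k, m} × {p1, p2}, {l, m} × {p1, p2}, {k, l, m} × {p1, p2}}; |τ_{X×Y}| = 64.

Enumerate products U × V with U ∈ τ_X, V ∈ τ_Y (deduplicated):
  ∅ × ∅ = {} (∅)
  {k} × {p1} = {(k,p1)}
  {k} × {p2} = {(k,p2)}
  {l} × {p1} = {(l,p1)}
  {l} × {p2} = {(l,p2)}
  {m} × {p1} = {(m,p1)}
  {m} × {p2} = {(m,p2)}
  {k} × {p1, p2} = {(k,p1), (k,p2)}
  {k, l} × {p1} = {(k,p1), (l,p1)}
  {k, m} × {p1} = {(k,p1), (m,p1)}
  {k, l} × {p2} = {(k,p2), (l,p2)}
  {k, m} × {p2} = {(k,p2), (m,p2)}
  {l} × {p1, p2} = {(l,p1), (l,p2)}
  {l, m} × {p1} = {(l,p1), (m,p1)}
  {l, m} × {p2} = {(l,p2), (m,p2)}
  {m} × {p1, p2} = {(m,p1), (m,p2)}
  {k, l, m} × {p1} = {(k,p1), (l,p1), (m,p1)}
  {k, l, m} × {p2} = {(k,p2), (l,p2), (m,p2)}
  {k, l} × {p1, p2} = {(k,p1), (k,p2), (l,p1), (l,p2)}
  {k, m} × {p1, p2} = {(k,p1), (k,p2), (m,p1), (m,p2)}
  {l, m} × {p1, p2} = {(l,p1), (l,p2), (m,p1), (m,p2)}
  {k, l, m} × {p1, p2} = {(k,p1), (k,p2), (l,p1), (l,p2), (m,p1), (m,p2)}
These 22 distinct sets form the basis B.
Close under arbitrary unions to get τ_{X×Y}; counting gives |τ_{X×Y}| = 64.
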